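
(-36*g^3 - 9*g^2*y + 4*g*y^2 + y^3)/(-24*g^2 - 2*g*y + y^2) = (-9*g^2 + y^2)/(-6*g + y)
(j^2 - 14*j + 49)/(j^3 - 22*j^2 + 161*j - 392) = 1/(j - 8)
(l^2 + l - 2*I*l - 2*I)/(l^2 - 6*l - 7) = (l - 2*I)/(l - 7)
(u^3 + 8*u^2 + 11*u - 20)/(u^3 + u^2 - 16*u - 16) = (u^2 + 4*u - 5)/(u^2 - 3*u - 4)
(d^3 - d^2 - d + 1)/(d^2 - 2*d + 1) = d + 1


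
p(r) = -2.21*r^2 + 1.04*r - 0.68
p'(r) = 1.04 - 4.42*r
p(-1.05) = -4.21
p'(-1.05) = 5.68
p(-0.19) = -0.96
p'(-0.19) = 1.88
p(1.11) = -2.25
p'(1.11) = -3.87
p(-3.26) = -27.56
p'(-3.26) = 15.45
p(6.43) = -85.37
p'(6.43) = -27.38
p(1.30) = -3.06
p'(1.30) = -4.71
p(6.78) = -95.22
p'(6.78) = -28.93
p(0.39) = -0.61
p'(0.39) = -0.68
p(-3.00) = -23.69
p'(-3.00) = 14.30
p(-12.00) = -331.40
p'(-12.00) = 54.08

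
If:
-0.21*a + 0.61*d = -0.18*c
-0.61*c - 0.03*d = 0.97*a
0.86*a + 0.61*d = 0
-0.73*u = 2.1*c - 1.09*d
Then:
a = 0.00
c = 0.00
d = 0.00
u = 0.00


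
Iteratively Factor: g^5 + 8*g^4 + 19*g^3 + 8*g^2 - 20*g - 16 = (g + 2)*(g^4 + 6*g^3 + 7*g^2 - 6*g - 8) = (g + 1)*(g + 2)*(g^3 + 5*g^2 + 2*g - 8) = (g + 1)*(g + 2)*(g + 4)*(g^2 + g - 2) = (g - 1)*(g + 1)*(g + 2)*(g + 4)*(g + 2)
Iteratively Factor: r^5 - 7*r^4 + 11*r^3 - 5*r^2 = (r)*(r^4 - 7*r^3 + 11*r^2 - 5*r) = r^2*(r^3 - 7*r^2 + 11*r - 5) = r^2*(r - 1)*(r^2 - 6*r + 5) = r^2*(r - 1)^2*(r - 5)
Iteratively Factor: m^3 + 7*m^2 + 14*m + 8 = (m + 1)*(m^2 + 6*m + 8) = (m + 1)*(m + 2)*(m + 4)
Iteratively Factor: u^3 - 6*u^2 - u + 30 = (u - 3)*(u^2 - 3*u - 10) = (u - 5)*(u - 3)*(u + 2)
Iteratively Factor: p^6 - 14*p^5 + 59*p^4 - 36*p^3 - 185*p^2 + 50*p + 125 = (p - 5)*(p^5 - 9*p^4 + 14*p^3 + 34*p^2 - 15*p - 25) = (p - 5)^2*(p^4 - 4*p^3 - 6*p^2 + 4*p + 5) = (p - 5)^3*(p^3 + p^2 - p - 1) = (p - 5)^3*(p + 1)*(p^2 - 1) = (p - 5)^3*(p - 1)*(p + 1)*(p + 1)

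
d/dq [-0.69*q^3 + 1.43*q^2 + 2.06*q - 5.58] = -2.07*q^2 + 2.86*q + 2.06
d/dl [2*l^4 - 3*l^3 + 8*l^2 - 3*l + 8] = 8*l^3 - 9*l^2 + 16*l - 3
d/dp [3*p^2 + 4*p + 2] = 6*p + 4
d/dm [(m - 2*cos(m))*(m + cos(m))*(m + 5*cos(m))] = -4*m^2*sin(m) + 3*m^2 + 7*m*sin(2*m) + 8*m*cos(m) + 30*sin(m)*cos(m)^2 - 7*cos(m)^2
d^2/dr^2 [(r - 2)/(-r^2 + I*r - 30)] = 2*(-(r - 2)*(2*r - I)^2 + (3*r - 2 - I)*(r^2 - I*r + 30))/(r^2 - I*r + 30)^3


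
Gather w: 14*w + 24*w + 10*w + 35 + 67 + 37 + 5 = 48*w + 144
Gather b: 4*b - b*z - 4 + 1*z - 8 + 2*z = b*(4 - z) + 3*z - 12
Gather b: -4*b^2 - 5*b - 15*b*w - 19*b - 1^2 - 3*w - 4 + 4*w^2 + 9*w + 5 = -4*b^2 + b*(-15*w - 24) + 4*w^2 + 6*w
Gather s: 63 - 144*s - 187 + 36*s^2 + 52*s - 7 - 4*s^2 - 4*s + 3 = 32*s^2 - 96*s - 128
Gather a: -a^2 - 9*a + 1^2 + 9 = -a^2 - 9*a + 10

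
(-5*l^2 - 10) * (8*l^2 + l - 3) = -40*l^4 - 5*l^3 - 65*l^2 - 10*l + 30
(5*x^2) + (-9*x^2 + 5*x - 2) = -4*x^2 + 5*x - 2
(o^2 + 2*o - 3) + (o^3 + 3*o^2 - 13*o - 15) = o^3 + 4*o^2 - 11*o - 18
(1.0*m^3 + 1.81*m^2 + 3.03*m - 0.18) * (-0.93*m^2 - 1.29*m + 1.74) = -0.93*m^5 - 2.9733*m^4 - 3.4128*m^3 - 0.5919*m^2 + 5.5044*m - 0.3132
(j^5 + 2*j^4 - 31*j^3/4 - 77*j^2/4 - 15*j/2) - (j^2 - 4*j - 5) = j^5 + 2*j^4 - 31*j^3/4 - 81*j^2/4 - 7*j/2 + 5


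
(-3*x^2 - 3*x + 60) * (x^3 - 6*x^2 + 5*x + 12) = -3*x^5 + 15*x^4 + 63*x^3 - 411*x^2 + 264*x + 720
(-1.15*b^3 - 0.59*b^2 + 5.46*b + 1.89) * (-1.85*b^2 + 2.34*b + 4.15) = 2.1275*b^5 - 1.5995*b^4 - 16.2541*b^3 + 6.8314*b^2 + 27.0816*b + 7.8435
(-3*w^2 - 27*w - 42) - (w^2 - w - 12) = -4*w^2 - 26*w - 30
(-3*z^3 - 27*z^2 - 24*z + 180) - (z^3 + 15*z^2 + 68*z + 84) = -4*z^3 - 42*z^2 - 92*z + 96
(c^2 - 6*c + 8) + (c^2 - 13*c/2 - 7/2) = 2*c^2 - 25*c/2 + 9/2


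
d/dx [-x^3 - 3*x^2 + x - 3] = -3*x^2 - 6*x + 1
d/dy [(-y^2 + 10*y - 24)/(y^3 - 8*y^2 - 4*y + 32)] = (y^4 - 20*y^3 + 156*y^2 - 448*y + 224)/(y^6 - 16*y^5 + 56*y^4 + 128*y^3 - 496*y^2 - 256*y + 1024)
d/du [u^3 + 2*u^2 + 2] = u*(3*u + 4)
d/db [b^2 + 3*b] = 2*b + 3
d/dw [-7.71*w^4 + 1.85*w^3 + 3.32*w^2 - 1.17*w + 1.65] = -30.84*w^3 + 5.55*w^2 + 6.64*w - 1.17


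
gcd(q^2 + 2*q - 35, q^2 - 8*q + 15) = q - 5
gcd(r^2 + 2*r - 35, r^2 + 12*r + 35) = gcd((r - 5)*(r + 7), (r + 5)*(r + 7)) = r + 7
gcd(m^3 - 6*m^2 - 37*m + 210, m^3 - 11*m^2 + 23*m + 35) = m^2 - 12*m + 35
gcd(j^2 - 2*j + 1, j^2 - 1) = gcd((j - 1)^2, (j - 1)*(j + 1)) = j - 1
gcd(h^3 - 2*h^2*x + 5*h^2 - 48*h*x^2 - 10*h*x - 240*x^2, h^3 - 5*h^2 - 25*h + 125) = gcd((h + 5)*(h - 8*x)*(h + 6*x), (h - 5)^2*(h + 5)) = h + 5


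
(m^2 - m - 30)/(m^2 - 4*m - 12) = (m + 5)/(m + 2)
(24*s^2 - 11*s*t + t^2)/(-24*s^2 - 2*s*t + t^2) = (-24*s^2 + 11*s*t - t^2)/(24*s^2 + 2*s*t - t^2)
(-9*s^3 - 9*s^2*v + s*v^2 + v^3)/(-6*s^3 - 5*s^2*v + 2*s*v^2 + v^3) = (3*s - v)/(2*s - v)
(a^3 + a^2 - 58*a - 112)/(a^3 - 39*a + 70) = (a^2 - 6*a - 16)/(a^2 - 7*a + 10)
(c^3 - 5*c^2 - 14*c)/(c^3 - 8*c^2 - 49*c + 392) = c*(c + 2)/(c^2 - c - 56)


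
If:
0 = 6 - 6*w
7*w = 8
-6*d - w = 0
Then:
No Solution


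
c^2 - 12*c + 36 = (c - 6)^2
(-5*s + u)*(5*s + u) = -25*s^2 + u^2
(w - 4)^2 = w^2 - 8*w + 16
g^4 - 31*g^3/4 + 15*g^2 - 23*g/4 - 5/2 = (g - 5)*(g - 2)*(g - 1)*(g + 1/4)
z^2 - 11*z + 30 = (z - 6)*(z - 5)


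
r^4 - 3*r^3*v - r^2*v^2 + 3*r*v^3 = r*(r - 3*v)*(r - v)*(r + v)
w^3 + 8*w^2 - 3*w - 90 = (w - 3)*(w + 5)*(w + 6)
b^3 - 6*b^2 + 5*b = b*(b - 5)*(b - 1)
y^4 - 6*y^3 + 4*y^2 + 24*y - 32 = (y - 4)*(y - 2)^2*(y + 2)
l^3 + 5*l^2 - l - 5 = (l - 1)*(l + 1)*(l + 5)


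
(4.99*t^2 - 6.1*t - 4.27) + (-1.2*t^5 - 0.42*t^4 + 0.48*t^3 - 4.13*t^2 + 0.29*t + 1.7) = -1.2*t^5 - 0.42*t^4 + 0.48*t^3 + 0.86*t^2 - 5.81*t - 2.57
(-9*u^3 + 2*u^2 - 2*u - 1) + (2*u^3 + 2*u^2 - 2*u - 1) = -7*u^3 + 4*u^2 - 4*u - 2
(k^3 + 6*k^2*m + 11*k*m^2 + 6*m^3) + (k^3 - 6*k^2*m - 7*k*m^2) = 2*k^3 + 4*k*m^2 + 6*m^3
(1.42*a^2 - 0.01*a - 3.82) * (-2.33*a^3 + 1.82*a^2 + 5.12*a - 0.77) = -3.3086*a^5 + 2.6077*a^4 + 16.1528*a^3 - 8.097*a^2 - 19.5507*a + 2.9414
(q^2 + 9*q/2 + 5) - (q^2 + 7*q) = 5 - 5*q/2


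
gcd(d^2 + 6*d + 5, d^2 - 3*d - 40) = d + 5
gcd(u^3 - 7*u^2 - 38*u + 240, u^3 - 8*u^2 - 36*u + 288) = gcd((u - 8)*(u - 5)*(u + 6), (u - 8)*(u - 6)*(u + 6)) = u^2 - 2*u - 48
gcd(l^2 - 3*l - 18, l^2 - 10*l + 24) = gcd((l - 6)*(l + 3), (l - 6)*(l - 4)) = l - 6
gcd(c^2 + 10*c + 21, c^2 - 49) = c + 7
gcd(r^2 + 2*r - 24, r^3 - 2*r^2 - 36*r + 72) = r + 6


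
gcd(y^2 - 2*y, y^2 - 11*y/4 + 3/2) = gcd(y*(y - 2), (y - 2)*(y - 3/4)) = y - 2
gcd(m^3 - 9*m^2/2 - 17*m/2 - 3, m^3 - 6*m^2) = m - 6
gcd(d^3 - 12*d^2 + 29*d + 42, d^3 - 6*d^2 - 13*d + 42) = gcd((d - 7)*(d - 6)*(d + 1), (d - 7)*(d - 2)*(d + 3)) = d - 7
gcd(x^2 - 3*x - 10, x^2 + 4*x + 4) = x + 2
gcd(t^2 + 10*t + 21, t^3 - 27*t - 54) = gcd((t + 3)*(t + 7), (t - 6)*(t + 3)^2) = t + 3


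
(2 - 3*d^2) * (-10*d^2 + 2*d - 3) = 30*d^4 - 6*d^3 - 11*d^2 + 4*d - 6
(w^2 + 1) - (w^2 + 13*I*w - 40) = -13*I*w + 41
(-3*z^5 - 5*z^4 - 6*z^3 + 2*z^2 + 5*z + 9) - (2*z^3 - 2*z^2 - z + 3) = -3*z^5 - 5*z^4 - 8*z^3 + 4*z^2 + 6*z + 6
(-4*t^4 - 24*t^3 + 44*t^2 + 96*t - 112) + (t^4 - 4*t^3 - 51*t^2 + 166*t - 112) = -3*t^4 - 28*t^3 - 7*t^2 + 262*t - 224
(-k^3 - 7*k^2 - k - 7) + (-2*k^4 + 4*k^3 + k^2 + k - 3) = -2*k^4 + 3*k^3 - 6*k^2 - 10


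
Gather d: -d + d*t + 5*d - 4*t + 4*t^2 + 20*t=d*(t + 4) + 4*t^2 + 16*t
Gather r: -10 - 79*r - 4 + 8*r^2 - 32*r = 8*r^2 - 111*r - 14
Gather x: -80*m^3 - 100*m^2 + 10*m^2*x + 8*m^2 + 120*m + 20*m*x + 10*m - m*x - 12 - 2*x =-80*m^3 - 92*m^2 + 130*m + x*(10*m^2 + 19*m - 2) - 12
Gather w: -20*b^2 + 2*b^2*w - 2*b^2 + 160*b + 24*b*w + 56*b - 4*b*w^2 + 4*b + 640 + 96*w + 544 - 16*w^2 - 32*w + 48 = -22*b^2 + 220*b + w^2*(-4*b - 16) + w*(2*b^2 + 24*b + 64) + 1232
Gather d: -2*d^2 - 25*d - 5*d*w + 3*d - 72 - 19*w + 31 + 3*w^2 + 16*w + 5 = -2*d^2 + d*(-5*w - 22) + 3*w^2 - 3*w - 36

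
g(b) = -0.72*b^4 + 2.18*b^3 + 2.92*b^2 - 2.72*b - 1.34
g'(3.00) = -4.10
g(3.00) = 17.32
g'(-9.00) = 2573.98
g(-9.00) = -6053.48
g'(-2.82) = 97.41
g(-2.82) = -64.87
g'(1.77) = 12.14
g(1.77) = 8.02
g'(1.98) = 12.13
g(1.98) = 10.58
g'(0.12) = -1.93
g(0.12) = -1.62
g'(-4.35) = 332.69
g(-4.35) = -371.50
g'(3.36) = -18.51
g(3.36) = 13.41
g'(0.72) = 3.80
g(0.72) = -1.16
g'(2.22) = 10.97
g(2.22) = 13.38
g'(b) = -2.88*b^3 + 6.54*b^2 + 5.84*b - 2.72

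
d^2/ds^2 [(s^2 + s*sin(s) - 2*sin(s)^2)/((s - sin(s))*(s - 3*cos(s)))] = (-2*s^2*sin(s) - 3*s^2*cos(s) + 6*s*sin(s) - 3*s*sin(2*s) - 4*s*cos(s) - 9*s*cos(2*s)/2 + 27*s/2 + 40*sin(s) + 9*sin(2*s) + 6*cos(s) - 6*cos(2*s) + 18)/(s - 3*cos(s))^3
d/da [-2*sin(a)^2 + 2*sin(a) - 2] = -2*sin(2*a) + 2*cos(a)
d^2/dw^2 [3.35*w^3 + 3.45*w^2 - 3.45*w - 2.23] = 20.1*w + 6.9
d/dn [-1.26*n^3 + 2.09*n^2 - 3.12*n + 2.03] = -3.78*n^2 + 4.18*n - 3.12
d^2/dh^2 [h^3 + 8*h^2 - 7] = 6*h + 16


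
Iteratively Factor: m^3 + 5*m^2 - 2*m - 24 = (m - 2)*(m^2 + 7*m + 12) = (m - 2)*(m + 4)*(m + 3)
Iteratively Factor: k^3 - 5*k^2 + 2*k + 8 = (k - 4)*(k^2 - k - 2) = (k - 4)*(k - 2)*(k + 1)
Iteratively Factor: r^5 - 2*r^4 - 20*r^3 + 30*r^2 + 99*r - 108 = (r + 3)*(r^4 - 5*r^3 - 5*r^2 + 45*r - 36) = (r - 4)*(r + 3)*(r^3 - r^2 - 9*r + 9) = (r - 4)*(r + 3)^2*(r^2 - 4*r + 3) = (r - 4)*(r - 1)*(r + 3)^2*(r - 3)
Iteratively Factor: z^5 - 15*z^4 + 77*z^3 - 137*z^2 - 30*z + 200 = (z - 5)*(z^4 - 10*z^3 + 27*z^2 - 2*z - 40) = (z - 5)^2*(z^3 - 5*z^2 + 2*z + 8) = (z - 5)^2*(z - 4)*(z^2 - z - 2) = (z - 5)^2*(z - 4)*(z - 2)*(z + 1)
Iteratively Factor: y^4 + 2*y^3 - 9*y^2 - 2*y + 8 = (y + 1)*(y^3 + y^2 - 10*y + 8) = (y - 2)*(y + 1)*(y^2 + 3*y - 4) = (y - 2)*(y - 1)*(y + 1)*(y + 4)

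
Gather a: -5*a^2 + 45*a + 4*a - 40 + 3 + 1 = -5*a^2 + 49*a - 36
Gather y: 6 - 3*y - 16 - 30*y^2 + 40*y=-30*y^2 + 37*y - 10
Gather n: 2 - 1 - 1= 0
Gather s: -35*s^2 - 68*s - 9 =-35*s^2 - 68*s - 9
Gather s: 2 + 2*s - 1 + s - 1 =3*s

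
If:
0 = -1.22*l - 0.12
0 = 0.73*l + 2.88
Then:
No Solution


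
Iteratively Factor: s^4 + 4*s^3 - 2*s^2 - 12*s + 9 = (s - 1)*(s^3 + 5*s^2 + 3*s - 9) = (s - 1)^2*(s^2 + 6*s + 9) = (s - 1)^2*(s + 3)*(s + 3)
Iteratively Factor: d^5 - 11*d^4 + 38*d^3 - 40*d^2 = (d - 4)*(d^4 - 7*d^3 + 10*d^2) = d*(d - 4)*(d^3 - 7*d^2 + 10*d) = d*(d - 4)*(d - 2)*(d^2 - 5*d) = d^2*(d - 4)*(d - 2)*(d - 5)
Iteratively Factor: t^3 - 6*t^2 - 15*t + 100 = (t + 4)*(t^2 - 10*t + 25) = (t - 5)*(t + 4)*(t - 5)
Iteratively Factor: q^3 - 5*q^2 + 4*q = (q - 4)*(q^2 - q) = (q - 4)*(q - 1)*(q)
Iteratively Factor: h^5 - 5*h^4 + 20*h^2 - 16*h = (h - 4)*(h^4 - h^3 - 4*h^2 + 4*h) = (h - 4)*(h - 1)*(h^3 - 4*h) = (h - 4)*(h - 2)*(h - 1)*(h^2 + 2*h) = h*(h - 4)*(h - 2)*(h - 1)*(h + 2)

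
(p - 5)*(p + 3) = p^2 - 2*p - 15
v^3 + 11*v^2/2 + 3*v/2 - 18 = (v - 3/2)*(v + 3)*(v + 4)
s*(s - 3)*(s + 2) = s^3 - s^2 - 6*s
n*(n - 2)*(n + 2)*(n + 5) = n^4 + 5*n^3 - 4*n^2 - 20*n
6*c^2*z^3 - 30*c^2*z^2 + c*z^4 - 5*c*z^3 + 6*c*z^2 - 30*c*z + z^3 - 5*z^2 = z*(6*c + z)*(z - 5)*(c*z + 1)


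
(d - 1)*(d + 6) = d^2 + 5*d - 6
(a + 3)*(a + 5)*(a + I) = a^3 + 8*a^2 + I*a^2 + 15*a + 8*I*a + 15*I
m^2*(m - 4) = m^3 - 4*m^2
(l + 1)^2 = l^2 + 2*l + 1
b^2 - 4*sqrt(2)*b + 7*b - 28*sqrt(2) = (b + 7)*(b - 4*sqrt(2))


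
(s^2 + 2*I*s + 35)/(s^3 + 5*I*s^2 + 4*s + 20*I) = (s^2 + 2*I*s + 35)/(s^3 + 5*I*s^2 + 4*s + 20*I)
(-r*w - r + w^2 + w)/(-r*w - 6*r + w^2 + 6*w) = (w + 1)/(w + 6)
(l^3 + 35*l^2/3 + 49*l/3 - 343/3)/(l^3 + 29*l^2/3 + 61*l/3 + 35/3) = (3*l^2 + 14*l - 49)/(3*l^2 + 8*l + 5)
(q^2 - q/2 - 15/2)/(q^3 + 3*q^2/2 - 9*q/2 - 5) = (q - 3)/(q^2 - q - 2)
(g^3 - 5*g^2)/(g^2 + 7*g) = g*(g - 5)/(g + 7)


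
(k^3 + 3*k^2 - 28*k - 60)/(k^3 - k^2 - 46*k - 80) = (k^2 + k - 30)/(k^2 - 3*k - 40)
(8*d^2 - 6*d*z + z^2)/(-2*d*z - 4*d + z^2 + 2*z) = (-4*d + z)/(z + 2)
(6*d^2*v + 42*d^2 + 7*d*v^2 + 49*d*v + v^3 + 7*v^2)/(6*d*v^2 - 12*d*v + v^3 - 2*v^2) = (d*v + 7*d + v^2 + 7*v)/(v*(v - 2))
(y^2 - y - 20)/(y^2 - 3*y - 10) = (y + 4)/(y + 2)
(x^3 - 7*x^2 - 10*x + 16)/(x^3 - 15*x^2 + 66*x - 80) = (x^2 + x - 2)/(x^2 - 7*x + 10)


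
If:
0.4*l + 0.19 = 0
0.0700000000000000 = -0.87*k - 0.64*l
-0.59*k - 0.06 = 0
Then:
No Solution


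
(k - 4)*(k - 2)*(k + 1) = k^3 - 5*k^2 + 2*k + 8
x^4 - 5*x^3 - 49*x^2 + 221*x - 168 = (x - 8)*(x - 3)*(x - 1)*(x + 7)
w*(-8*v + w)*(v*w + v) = -8*v^2*w^2 - 8*v^2*w + v*w^3 + v*w^2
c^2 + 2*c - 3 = (c - 1)*(c + 3)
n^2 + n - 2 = (n - 1)*(n + 2)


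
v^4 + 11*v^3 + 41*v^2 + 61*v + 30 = (v + 1)*(v + 2)*(v + 3)*(v + 5)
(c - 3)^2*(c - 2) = c^3 - 8*c^2 + 21*c - 18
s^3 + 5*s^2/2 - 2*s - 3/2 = (s - 1)*(s + 1/2)*(s + 3)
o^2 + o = o*(o + 1)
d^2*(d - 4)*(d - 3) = d^4 - 7*d^3 + 12*d^2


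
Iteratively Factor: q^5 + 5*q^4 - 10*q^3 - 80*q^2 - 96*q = (q + 4)*(q^4 + q^3 - 14*q^2 - 24*q) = (q + 2)*(q + 4)*(q^3 - q^2 - 12*q) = q*(q + 2)*(q + 4)*(q^2 - q - 12) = q*(q + 2)*(q + 3)*(q + 4)*(q - 4)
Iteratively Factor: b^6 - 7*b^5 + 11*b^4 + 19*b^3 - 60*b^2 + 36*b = (b - 3)*(b^5 - 4*b^4 - b^3 + 16*b^2 - 12*b) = (b - 3)*(b - 1)*(b^4 - 3*b^3 - 4*b^2 + 12*b) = b*(b - 3)*(b - 1)*(b^3 - 3*b^2 - 4*b + 12) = b*(b - 3)^2*(b - 1)*(b^2 - 4) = b*(b - 3)^2*(b - 1)*(b + 2)*(b - 2)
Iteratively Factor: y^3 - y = (y - 1)*(y^2 + y) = y*(y - 1)*(y + 1)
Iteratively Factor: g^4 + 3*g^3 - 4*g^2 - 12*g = (g)*(g^3 + 3*g^2 - 4*g - 12) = g*(g + 3)*(g^2 - 4) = g*(g - 2)*(g + 3)*(g + 2)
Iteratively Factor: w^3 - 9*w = (w - 3)*(w^2 + 3*w) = w*(w - 3)*(w + 3)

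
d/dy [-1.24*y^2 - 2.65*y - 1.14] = -2.48*y - 2.65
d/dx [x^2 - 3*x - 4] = 2*x - 3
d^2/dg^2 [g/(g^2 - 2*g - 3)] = 2*(-4*g*(g - 1)^2 + (2 - 3*g)*(-g^2 + 2*g + 3))/(-g^2 + 2*g + 3)^3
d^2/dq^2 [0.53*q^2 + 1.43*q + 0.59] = 1.06000000000000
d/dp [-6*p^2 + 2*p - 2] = 2 - 12*p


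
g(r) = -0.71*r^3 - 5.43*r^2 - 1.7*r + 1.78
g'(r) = -2.13*r^2 - 10.86*r - 1.7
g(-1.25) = -3.19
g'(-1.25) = 8.55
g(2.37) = -42.20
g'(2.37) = -39.40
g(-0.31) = 1.81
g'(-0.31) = 1.46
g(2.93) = -67.68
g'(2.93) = -51.81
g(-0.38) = 1.68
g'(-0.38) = 2.12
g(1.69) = -20.03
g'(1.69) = -26.14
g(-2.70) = -19.24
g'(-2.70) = 12.09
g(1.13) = -8.10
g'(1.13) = -16.69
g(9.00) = -970.94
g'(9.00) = -271.97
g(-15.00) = 1201.78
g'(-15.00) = -318.05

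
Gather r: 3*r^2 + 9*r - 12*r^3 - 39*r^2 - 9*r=-12*r^3 - 36*r^2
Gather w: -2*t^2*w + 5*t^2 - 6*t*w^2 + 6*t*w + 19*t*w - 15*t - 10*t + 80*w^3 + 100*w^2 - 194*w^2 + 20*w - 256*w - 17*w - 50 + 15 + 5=5*t^2 - 25*t + 80*w^3 + w^2*(-6*t - 94) + w*(-2*t^2 + 25*t - 253) - 30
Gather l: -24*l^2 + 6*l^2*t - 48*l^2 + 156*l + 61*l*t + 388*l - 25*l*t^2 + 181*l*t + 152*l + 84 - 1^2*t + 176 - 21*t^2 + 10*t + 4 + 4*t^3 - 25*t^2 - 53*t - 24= l^2*(6*t - 72) + l*(-25*t^2 + 242*t + 696) + 4*t^3 - 46*t^2 - 44*t + 240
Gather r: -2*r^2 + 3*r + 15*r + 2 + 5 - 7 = -2*r^2 + 18*r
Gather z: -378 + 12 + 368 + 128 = 130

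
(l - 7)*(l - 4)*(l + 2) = l^3 - 9*l^2 + 6*l + 56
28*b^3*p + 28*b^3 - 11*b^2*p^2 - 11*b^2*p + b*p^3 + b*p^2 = (-7*b + p)*(-4*b + p)*(b*p + b)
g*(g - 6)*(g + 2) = g^3 - 4*g^2 - 12*g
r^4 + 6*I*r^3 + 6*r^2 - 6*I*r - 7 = (r - I)*(r + 7*I)*(-I*r + I)*(I*r + I)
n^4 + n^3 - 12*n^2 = n^2*(n - 3)*(n + 4)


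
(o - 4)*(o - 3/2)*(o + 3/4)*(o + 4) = o^4 - 3*o^3/4 - 137*o^2/8 + 12*o + 18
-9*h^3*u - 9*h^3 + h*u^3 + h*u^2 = (-3*h + u)*(3*h + u)*(h*u + h)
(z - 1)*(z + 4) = z^2 + 3*z - 4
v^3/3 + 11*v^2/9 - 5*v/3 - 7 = (v/3 + 1)*(v - 7/3)*(v + 3)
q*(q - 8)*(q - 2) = q^3 - 10*q^2 + 16*q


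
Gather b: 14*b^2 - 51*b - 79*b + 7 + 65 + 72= 14*b^2 - 130*b + 144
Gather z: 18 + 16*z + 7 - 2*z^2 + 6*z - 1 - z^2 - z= -3*z^2 + 21*z + 24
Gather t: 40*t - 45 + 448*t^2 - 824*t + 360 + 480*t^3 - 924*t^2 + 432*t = 480*t^3 - 476*t^2 - 352*t + 315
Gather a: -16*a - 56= -16*a - 56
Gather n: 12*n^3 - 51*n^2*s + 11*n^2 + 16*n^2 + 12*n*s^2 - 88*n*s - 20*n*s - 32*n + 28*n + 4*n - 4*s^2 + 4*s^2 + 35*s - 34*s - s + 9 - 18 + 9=12*n^3 + n^2*(27 - 51*s) + n*(12*s^2 - 108*s)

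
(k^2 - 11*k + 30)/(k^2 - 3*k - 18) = (k - 5)/(k + 3)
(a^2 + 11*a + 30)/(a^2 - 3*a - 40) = (a + 6)/(a - 8)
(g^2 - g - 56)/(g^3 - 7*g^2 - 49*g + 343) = (g - 8)/(g^2 - 14*g + 49)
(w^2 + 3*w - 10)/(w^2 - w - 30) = (w - 2)/(w - 6)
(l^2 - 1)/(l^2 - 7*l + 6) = (l + 1)/(l - 6)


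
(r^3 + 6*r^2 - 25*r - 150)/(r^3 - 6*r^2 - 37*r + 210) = (r + 5)/(r - 7)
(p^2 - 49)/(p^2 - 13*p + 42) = (p + 7)/(p - 6)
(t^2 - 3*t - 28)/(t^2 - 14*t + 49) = (t + 4)/(t - 7)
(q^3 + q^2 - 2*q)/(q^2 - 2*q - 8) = q*(q - 1)/(q - 4)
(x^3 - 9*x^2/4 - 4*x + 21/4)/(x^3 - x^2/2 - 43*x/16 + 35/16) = 4*(x - 3)/(4*x - 5)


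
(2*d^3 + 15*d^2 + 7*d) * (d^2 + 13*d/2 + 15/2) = 2*d^5 + 28*d^4 + 239*d^3/2 + 158*d^2 + 105*d/2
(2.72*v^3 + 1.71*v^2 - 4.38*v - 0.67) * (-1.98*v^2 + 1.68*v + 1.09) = -5.3856*v^5 + 1.1838*v^4 + 14.51*v^3 - 4.1679*v^2 - 5.8998*v - 0.7303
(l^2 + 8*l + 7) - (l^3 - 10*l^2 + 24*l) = -l^3 + 11*l^2 - 16*l + 7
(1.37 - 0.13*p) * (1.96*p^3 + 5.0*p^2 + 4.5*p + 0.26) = -0.2548*p^4 + 2.0352*p^3 + 6.265*p^2 + 6.1312*p + 0.3562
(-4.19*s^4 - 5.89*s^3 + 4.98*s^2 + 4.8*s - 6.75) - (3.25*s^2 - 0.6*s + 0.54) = -4.19*s^4 - 5.89*s^3 + 1.73*s^2 + 5.4*s - 7.29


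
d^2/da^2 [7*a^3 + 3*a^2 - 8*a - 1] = 42*a + 6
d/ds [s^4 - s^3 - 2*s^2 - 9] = s*(4*s^2 - 3*s - 4)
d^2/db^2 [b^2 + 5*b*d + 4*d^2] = 2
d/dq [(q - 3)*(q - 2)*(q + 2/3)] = 3*q^2 - 26*q/3 + 8/3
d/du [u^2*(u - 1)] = u*(3*u - 2)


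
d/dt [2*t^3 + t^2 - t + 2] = 6*t^2 + 2*t - 1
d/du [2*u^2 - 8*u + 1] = 4*u - 8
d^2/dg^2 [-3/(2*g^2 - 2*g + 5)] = 12*(2*g^2 - 2*g - 2*(2*g - 1)^2 + 5)/(2*g^2 - 2*g + 5)^3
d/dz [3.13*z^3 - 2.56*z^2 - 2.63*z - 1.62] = 9.39*z^2 - 5.12*z - 2.63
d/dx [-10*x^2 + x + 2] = 1 - 20*x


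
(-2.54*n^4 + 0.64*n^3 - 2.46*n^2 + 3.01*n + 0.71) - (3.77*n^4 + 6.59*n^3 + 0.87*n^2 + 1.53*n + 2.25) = -6.31*n^4 - 5.95*n^3 - 3.33*n^2 + 1.48*n - 1.54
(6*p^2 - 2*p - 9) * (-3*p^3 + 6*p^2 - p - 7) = -18*p^5 + 42*p^4 + 9*p^3 - 94*p^2 + 23*p + 63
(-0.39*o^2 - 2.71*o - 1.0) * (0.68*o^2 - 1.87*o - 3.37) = -0.2652*o^4 - 1.1135*o^3 + 5.702*o^2 + 11.0027*o + 3.37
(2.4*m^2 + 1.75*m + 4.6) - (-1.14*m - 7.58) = 2.4*m^2 + 2.89*m + 12.18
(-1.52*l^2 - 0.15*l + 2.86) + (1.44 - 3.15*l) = -1.52*l^2 - 3.3*l + 4.3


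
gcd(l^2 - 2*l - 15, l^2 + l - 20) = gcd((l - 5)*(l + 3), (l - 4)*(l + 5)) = 1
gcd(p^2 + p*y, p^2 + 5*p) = p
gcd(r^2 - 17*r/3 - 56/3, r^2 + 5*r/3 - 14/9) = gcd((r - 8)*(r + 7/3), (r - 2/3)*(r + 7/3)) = r + 7/3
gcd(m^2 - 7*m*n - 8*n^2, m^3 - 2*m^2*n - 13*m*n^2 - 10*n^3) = m + n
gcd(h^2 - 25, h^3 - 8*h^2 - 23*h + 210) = h + 5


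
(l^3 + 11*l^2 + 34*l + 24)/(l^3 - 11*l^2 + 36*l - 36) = (l^3 + 11*l^2 + 34*l + 24)/(l^3 - 11*l^2 + 36*l - 36)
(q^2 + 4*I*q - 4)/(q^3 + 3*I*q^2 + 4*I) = 1/(q - I)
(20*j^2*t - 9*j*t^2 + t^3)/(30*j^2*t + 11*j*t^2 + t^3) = (20*j^2 - 9*j*t + t^2)/(30*j^2 + 11*j*t + t^2)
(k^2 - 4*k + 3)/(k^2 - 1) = (k - 3)/(k + 1)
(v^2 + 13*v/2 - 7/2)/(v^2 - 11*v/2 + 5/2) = (v + 7)/(v - 5)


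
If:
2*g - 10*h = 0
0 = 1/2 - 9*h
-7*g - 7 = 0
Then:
No Solution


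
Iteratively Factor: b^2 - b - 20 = (b + 4)*(b - 5)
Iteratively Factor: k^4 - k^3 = (k)*(k^3 - k^2) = k^2*(k^2 - k) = k^2*(k - 1)*(k)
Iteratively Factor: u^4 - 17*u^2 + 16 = (u + 1)*(u^3 - u^2 - 16*u + 16) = (u - 4)*(u + 1)*(u^2 + 3*u - 4) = (u - 4)*(u + 1)*(u + 4)*(u - 1)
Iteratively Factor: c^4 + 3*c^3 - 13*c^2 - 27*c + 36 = (c + 3)*(c^3 - 13*c + 12) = (c - 1)*(c + 3)*(c^2 + c - 12) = (c - 3)*(c - 1)*(c + 3)*(c + 4)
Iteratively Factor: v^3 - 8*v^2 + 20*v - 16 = (v - 2)*(v^2 - 6*v + 8) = (v - 4)*(v - 2)*(v - 2)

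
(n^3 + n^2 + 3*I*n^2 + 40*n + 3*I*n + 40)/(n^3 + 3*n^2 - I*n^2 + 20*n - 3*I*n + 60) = (n^2 + n*(1 + 8*I) + 8*I)/(n^2 + n*(3 + 4*I) + 12*I)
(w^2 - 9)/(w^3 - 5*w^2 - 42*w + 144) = (w + 3)/(w^2 - 2*w - 48)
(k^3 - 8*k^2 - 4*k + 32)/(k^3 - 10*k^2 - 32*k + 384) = (k^2 - 4)/(k^2 - 2*k - 48)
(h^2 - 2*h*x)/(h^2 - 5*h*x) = (h - 2*x)/(h - 5*x)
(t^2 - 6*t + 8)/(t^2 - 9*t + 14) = (t - 4)/(t - 7)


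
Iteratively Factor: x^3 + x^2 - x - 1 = (x + 1)*(x^2 - 1) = (x - 1)*(x + 1)*(x + 1)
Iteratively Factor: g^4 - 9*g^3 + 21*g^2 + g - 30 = (g - 3)*(g^3 - 6*g^2 + 3*g + 10) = (g - 3)*(g + 1)*(g^2 - 7*g + 10) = (g - 3)*(g - 2)*(g + 1)*(g - 5)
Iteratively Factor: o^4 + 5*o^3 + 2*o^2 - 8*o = (o + 2)*(o^3 + 3*o^2 - 4*o) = (o - 1)*(o + 2)*(o^2 + 4*o) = (o - 1)*(o + 2)*(o + 4)*(o)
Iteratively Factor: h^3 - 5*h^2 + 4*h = (h - 4)*(h^2 - h) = h*(h - 4)*(h - 1)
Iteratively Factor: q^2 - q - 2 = (q + 1)*(q - 2)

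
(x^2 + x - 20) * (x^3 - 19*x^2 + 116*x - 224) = x^5 - 18*x^4 + 77*x^3 + 272*x^2 - 2544*x + 4480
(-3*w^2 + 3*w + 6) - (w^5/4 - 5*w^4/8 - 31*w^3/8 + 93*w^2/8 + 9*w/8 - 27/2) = -w^5/4 + 5*w^4/8 + 31*w^3/8 - 117*w^2/8 + 15*w/8 + 39/2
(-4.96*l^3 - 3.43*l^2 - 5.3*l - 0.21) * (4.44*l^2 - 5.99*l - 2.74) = -22.0224*l^5 + 14.4812*l^4 + 10.6041*l^3 + 40.2128*l^2 + 15.7799*l + 0.5754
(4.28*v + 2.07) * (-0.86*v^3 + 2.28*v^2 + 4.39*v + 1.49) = -3.6808*v^4 + 7.9782*v^3 + 23.5088*v^2 + 15.4645*v + 3.0843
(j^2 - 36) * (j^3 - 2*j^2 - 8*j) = j^5 - 2*j^4 - 44*j^3 + 72*j^2 + 288*j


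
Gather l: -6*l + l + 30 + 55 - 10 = 75 - 5*l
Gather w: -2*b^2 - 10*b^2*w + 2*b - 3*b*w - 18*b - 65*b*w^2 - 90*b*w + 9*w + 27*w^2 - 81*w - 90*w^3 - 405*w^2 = -2*b^2 - 16*b - 90*w^3 + w^2*(-65*b - 378) + w*(-10*b^2 - 93*b - 72)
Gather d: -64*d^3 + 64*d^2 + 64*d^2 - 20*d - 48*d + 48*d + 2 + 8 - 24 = -64*d^3 + 128*d^2 - 20*d - 14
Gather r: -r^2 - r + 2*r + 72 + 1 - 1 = -r^2 + r + 72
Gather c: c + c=2*c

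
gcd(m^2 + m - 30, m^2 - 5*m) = m - 5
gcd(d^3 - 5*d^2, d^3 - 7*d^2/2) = d^2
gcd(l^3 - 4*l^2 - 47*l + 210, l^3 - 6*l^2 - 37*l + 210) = l - 5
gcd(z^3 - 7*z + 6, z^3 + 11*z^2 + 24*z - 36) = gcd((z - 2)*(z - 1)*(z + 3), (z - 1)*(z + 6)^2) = z - 1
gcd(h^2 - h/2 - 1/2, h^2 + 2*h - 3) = h - 1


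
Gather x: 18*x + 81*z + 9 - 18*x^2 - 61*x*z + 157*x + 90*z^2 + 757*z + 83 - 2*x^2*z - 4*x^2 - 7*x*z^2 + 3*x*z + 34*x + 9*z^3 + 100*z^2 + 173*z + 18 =x^2*(-2*z - 22) + x*(-7*z^2 - 58*z + 209) + 9*z^3 + 190*z^2 + 1011*z + 110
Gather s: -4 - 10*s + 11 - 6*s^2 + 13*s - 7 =-6*s^2 + 3*s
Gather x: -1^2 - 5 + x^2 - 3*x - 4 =x^2 - 3*x - 10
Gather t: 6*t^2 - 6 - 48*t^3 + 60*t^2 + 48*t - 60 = -48*t^3 + 66*t^2 + 48*t - 66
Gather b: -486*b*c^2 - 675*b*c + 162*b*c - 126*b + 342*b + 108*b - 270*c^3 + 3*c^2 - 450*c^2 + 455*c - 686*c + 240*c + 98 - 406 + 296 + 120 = b*(-486*c^2 - 513*c + 324) - 270*c^3 - 447*c^2 + 9*c + 108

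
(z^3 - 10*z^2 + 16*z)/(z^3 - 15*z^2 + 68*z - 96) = z*(z - 2)/(z^2 - 7*z + 12)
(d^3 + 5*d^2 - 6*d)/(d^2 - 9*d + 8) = d*(d + 6)/(d - 8)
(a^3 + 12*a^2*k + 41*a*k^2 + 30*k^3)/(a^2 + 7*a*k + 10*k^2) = (a^2 + 7*a*k + 6*k^2)/(a + 2*k)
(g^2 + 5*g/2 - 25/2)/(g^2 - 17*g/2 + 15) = (g + 5)/(g - 6)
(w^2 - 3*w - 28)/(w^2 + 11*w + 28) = (w - 7)/(w + 7)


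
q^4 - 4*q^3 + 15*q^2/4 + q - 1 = (q - 2)^2*(q - 1/2)*(q + 1/2)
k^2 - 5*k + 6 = (k - 3)*(k - 2)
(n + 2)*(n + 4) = n^2 + 6*n + 8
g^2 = g^2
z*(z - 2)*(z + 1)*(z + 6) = z^4 + 5*z^3 - 8*z^2 - 12*z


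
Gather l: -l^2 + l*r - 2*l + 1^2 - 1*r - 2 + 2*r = -l^2 + l*(r - 2) + r - 1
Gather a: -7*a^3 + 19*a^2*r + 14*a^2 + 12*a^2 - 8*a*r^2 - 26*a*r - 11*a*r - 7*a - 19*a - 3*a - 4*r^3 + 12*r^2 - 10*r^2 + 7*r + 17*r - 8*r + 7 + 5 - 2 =-7*a^3 + a^2*(19*r + 26) + a*(-8*r^2 - 37*r - 29) - 4*r^3 + 2*r^2 + 16*r + 10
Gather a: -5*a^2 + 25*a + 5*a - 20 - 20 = -5*a^2 + 30*a - 40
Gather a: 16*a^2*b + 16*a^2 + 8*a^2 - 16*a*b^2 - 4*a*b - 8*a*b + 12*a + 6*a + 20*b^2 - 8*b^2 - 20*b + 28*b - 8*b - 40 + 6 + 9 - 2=a^2*(16*b + 24) + a*(-16*b^2 - 12*b + 18) + 12*b^2 - 27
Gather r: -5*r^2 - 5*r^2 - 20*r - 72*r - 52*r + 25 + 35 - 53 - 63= -10*r^2 - 144*r - 56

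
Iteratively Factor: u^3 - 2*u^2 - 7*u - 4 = (u - 4)*(u^2 + 2*u + 1) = (u - 4)*(u + 1)*(u + 1)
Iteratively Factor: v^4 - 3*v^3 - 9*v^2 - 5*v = (v + 1)*(v^3 - 4*v^2 - 5*v) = (v + 1)^2*(v^2 - 5*v) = (v - 5)*(v + 1)^2*(v)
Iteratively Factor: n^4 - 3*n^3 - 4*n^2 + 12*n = (n - 2)*(n^3 - n^2 - 6*n) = n*(n - 2)*(n^2 - n - 6) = n*(n - 3)*(n - 2)*(n + 2)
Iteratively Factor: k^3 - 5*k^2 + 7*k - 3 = (k - 1)*(k^2 - 4*k + 3) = (k - 3)*(k - 1)*(k - 1)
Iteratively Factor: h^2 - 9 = (h - 3)*(h + 3)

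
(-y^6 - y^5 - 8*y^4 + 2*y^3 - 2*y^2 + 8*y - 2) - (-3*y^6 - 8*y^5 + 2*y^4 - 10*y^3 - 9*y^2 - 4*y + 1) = 2*y^6 + 7*y^5 - 10*y^4 + 12*y^3 + 7*y^2 + 12*y - 3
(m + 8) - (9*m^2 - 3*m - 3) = -9*m^2 + 4*m + 11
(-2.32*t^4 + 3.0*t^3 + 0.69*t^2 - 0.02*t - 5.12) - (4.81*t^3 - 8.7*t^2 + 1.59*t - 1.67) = -2.32*t^4 - 1.81*t^3 + 9.39*t^2 - 1.61*t - 3.45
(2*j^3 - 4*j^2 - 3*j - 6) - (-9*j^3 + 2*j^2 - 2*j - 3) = 11*j^3 - 6*j^2 - j - 3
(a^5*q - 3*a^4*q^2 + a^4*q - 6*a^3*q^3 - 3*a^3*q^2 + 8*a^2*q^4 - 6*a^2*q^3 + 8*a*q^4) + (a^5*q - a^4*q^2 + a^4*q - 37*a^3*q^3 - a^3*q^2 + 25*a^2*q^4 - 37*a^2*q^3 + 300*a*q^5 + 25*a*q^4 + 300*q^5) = 2*a^5*q - 4*a^4*q^2 + 2*a^4*q - 43*a^3*q^3 - 4*a^3*q^2 + 33*a^2*q^4 - 43*a^2*q^3 + 300*a*q^5 + 33*a*q^4 + 300*q^5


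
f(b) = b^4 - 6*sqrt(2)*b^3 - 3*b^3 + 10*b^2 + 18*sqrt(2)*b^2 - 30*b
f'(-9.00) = -6375.13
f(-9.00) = 18075.69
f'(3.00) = -19.37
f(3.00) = 0.00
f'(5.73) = -2.43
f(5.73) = -90.54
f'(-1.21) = -173.34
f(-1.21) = 110.70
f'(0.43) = -5.56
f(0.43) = -7.22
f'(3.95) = -40.98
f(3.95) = -29.70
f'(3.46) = -31.45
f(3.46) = -11.76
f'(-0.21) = -46.45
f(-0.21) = 7.97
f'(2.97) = -18.53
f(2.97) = 0.57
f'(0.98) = 10.17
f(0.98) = -5.24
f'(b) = 4*b^3 - 18*sqrt(2)*b^2 - 9*b^2 + 20*b + 36*sqrt(2)*b - 30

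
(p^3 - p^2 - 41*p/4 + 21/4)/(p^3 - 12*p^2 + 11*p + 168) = (p^2 - 4*p + 7/4)/(p^2 - 15*p + 56)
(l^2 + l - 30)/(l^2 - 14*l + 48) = (l^2 + l - 30)/(l^2 - 14*l + 48)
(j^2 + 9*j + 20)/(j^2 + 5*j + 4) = (j + 5)/(j + 1)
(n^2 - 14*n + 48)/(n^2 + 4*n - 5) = (n^2 - 14*n + 48)/(n^2 + 4*n - 5)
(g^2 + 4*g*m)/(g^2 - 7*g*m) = (g + 4*m)/(g - 7*m)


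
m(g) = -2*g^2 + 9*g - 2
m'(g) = 9 - 4*g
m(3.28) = 6.00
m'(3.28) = -4.12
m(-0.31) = -4.98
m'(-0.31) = 10.24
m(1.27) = 6.20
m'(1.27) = 3.92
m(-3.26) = -52.60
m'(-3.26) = 22.04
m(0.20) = -0.28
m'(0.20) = 8.20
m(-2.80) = -42.88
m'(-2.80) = 20.20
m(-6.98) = -162.26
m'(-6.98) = 36.92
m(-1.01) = -13.13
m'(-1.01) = 13.04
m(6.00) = -20.00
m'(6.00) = -15.00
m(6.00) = -20.00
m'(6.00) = -15.00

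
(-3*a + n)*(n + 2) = -3*a*n - 6*a + n^2 + 2*n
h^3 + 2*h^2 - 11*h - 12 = (h - 3)*(h + 1)*(h + 4)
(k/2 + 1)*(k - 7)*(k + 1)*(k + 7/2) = k^4/2 - k^3/4 - 33*k^2/2 - 161*k/4 - 49/2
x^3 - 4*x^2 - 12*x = x*(x - 6)*(x + 2)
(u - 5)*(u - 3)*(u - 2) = u^3 - 10*u^2 + 31*u - 30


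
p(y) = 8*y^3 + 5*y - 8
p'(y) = 24*y^2 + 5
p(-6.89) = -2659.11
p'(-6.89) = 1144.33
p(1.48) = 25.33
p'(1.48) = 57.57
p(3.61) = 386.42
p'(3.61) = 317.77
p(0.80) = 0.10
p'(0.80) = 20.36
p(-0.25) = -9.38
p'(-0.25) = 6.50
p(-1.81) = -64.49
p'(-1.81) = 83.63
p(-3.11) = -264.19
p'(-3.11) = 237.13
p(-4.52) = -769.36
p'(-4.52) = 495.33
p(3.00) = 223.00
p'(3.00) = 221.00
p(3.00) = 223.00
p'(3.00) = 221.00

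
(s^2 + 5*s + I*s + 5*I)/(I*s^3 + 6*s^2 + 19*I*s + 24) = (s^2 + 5*s + I*s + 5*I)/(I*s^3 + 6*s^2 + 19*I*s + 24)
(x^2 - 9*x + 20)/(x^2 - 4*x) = (x - 5)/x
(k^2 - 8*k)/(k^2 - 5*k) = (k - 8)/(k - 5)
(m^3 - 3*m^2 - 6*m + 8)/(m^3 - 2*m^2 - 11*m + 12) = (m + 2)/(m + 3)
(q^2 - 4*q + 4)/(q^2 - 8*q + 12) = (q - 2)/(q - 6)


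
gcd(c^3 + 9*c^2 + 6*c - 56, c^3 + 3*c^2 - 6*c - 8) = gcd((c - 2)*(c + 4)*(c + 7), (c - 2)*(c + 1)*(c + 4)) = c^2 + 2*c - 8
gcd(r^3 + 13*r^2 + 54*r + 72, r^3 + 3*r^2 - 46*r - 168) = r^2 + 10*r + 24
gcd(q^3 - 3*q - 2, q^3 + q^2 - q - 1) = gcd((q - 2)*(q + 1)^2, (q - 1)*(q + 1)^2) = q^2 + 2*q + 1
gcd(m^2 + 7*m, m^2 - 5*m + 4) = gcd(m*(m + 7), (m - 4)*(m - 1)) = 1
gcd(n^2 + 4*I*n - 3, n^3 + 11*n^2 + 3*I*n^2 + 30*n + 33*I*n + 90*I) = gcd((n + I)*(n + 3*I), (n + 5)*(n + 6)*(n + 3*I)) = n + 3*I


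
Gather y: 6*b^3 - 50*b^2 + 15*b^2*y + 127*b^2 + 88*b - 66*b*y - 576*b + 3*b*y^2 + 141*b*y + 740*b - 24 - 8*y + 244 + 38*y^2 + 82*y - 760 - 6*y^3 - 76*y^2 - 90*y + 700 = 6*b^3 + 77*b^2 + 252*b - 6*y^3 + y^2*(3*b - 38) + y*(15*b^2 + 75*b - 16) + 160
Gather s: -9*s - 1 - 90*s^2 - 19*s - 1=-90*s^2 - 28*s - 2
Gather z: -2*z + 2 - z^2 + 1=-z^2 - 2*z + 3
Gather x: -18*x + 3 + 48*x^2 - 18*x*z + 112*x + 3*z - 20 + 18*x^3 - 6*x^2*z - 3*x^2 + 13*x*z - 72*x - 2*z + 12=18*x^3 + x^2*(45 - 6*z) + x*(22 - 5*z) + z - 5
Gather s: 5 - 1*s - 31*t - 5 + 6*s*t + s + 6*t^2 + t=6*s*t + 6*t^2 - 30*t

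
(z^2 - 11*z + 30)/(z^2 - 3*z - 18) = (z - 5)/(z + 3)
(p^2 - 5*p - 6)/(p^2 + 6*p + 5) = (p - 6)/(p + 5)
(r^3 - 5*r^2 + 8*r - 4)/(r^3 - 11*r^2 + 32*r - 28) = (r - 1)/(r - 7)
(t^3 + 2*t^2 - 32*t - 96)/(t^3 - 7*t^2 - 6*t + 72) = (t^2 + 8*t + 16)/(t^2 - t - 12)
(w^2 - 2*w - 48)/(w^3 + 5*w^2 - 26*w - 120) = (w - 8)/(w^2 - w - 20)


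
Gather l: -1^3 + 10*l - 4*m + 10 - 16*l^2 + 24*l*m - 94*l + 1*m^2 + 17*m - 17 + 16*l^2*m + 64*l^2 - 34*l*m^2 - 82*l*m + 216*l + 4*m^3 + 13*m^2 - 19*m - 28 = l^2*(16*m + 48) + l*(-34*m^2 - 58*m + 132) + 4*m^3 + 14*m^2 - 6*m - 36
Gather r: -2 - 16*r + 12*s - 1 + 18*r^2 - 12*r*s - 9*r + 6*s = 18*r^2 + r*(-12*s - 25) + 18*s - 3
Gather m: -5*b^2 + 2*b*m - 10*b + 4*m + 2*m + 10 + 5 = -5*b^2 - 10*b + m*(2*b + 6) + 15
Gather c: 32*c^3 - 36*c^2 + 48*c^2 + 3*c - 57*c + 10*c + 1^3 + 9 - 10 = 32*c^3 + 12*c^2 - 44*c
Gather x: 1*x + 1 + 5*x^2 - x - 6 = 5*x^2 - 5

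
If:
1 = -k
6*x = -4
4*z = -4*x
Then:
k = -1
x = -2/3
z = 2/3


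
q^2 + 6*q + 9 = (q + 3)^2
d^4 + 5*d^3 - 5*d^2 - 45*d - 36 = (d - 3)*(d + 1)*(d + 3)*(d + 4)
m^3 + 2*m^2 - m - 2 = (m - 1)*(m + 1)*(m + 2)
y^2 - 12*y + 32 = (y - 8)*(y - 4)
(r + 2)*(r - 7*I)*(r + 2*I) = r^3 + 2*r^2 - 5*I*r^2 + 14*r - 10*I*r + 28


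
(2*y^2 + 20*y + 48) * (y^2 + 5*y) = 2*y^4 + 30*y^3 + 148*y^2 + 240*y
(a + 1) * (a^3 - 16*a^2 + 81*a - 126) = a^4 - 15*a^3 + 65*a^2 - 45*a - 126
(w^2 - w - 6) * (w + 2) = w^3 + w^2 - 8*w - 12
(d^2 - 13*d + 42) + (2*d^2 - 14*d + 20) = 3*d^2 - 27*d + 62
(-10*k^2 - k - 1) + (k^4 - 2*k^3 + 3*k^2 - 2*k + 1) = k^4 - 2*k^3 - 7*k^2 - 3*k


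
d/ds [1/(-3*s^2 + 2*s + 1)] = 2*(3*s - 1)/(-3*s^2 + 2*s + 1)^2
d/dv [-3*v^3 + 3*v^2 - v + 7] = -9*v^2 + 6*v - 1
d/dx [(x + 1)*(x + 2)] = 2*x + 3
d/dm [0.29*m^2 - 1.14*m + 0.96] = 0.58*m - 1.14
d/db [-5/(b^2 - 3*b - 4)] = 5*(2*b - 3)/(-b^2 + 3*b + 4)^2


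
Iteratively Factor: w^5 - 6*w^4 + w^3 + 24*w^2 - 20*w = (w + 2)*(w^4 - 8*w^3 + 17*w^2 - 10*w) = (w - 2)*(w + 2)*(w^3 - 6*w^2 + 5*w) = (w - 5)*(w - 2)*(w + 2)*(w^2 - w) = (w - 5)*(w - 2)*(w - 1)*(w + 2)*(w)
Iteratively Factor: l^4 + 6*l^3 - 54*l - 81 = (l + 3)*(l^3 + 3*l^2 - 9*l - 27) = (l + 3)^2*(l^2 - 9) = (l + 3)^3*(l - 3)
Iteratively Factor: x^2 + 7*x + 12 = (x + 4)*(x + 3)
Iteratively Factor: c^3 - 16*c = (c)*(c^2 - 16) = c*(c + 4)*(c - 4)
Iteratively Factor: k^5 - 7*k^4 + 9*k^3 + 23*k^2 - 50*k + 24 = (k + 2)*(k^4 - 9*k^3 + 27*k^2 - 31*k + 12) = (k - 4)*(k + 2)*(k^3 - 5*k^2 + 7*k - 3) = (k - 4)*(k - 1)*(k + 2)*(k^2 - 4*k + 3) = (k - 4)*(k - 3)*(k - 1)*(k + 2)*(k - 1)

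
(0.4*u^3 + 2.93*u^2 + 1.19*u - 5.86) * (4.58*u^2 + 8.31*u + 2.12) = 1.832*u^5 + 16.7434*u^4 + 30.6465*u^3 - 10.7383*u^2 - 46.1738*u - 12.4232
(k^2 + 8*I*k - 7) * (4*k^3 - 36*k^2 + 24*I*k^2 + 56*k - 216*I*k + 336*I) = 4*k^5 - 36*k^4 + 56*I*k^4 - 164*k^3 - 504*I*k^3 + 1980*k^2 + 616*I*k^2 - 3080*k + 1512*I*k - 2352*I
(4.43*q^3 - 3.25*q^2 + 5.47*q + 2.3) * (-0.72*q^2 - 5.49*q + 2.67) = -3.1896*q^5 - 21.9807*q^4 + 25.7322*q^3 - 40.3638*q^2 + 1.9779*q + 6.141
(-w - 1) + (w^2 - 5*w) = w^2 - 6*w - 1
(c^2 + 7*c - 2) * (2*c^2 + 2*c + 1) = 2*c^4 + 16*c^3 + 11*c^2 + 3*c - 2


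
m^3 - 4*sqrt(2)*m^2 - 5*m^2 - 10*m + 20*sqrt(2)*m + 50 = (m - 5)*(m - 5*sqrt(2))*(m + sqrt(2))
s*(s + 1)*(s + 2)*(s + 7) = s^4 + 10*s^3 + 23*s^2 + 14*s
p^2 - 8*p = p*(p - 8)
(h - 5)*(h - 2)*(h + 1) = h^3 - 6*h^2 + 3*h + 10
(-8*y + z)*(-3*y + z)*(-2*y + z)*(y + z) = -48*y^4 - 2*y^3*z + 33*y^2*z^2 - 12*y*z^3 + z^4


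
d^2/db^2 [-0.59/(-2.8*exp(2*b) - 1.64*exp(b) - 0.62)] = (0.59*(5.6*exp(b) + 1.64)*(11.2*exp(b) + 3.28)*exp(b) - (6.608*exp(b) + 0.9676)*(2.8*exp(2*b) + 1.64*exp(b) + 0.62))*exp(b)/(2.8*exp(2*b) + 1.64*exp(b) + 0.62)^3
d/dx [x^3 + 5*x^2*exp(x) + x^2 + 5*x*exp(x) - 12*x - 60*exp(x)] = 5*x^2*exp(x) + 3*x^2 + 15*x*exp(x) + 2*x - 55*exp(x) - 12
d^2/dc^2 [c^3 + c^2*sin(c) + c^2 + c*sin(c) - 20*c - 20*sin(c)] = -c^2*sin(c) - c*sin(c) + 4*c*cos(c) + 6*c + 22*sin(c) + 2*cos(c) + 2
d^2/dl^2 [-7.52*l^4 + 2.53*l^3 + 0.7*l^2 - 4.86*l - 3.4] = -90.24*l^2 + 15.18*l + 1.4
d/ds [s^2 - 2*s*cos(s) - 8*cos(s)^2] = 2*s*sin(s) + 2*s + 8*sin(2*s) - 2*cos(s)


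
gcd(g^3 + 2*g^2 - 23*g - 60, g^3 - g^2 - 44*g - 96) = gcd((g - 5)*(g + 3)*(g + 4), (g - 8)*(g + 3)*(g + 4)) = g^2 + 7*g + 12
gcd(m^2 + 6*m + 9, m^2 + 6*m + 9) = m^2 + 6*m + 9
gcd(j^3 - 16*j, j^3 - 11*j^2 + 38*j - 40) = j - 4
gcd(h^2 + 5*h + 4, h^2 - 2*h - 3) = h + 1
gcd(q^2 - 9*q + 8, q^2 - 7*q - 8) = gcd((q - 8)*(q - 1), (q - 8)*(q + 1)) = q - 8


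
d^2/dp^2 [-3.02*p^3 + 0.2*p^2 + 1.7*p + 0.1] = 0.4 - 18.12*p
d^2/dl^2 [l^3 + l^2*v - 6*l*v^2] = 6*l + 2*v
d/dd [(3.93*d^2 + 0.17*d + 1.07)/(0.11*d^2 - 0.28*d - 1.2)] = (-1.1191*d^2 - 9.6674*d + 0.0956)/(0.0121*d^4 - 0.0616*d^3 - 0.1856*d^2 + 0.672*d + 1.44)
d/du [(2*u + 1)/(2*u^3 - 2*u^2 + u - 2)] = (4*u^3 - 4*u^2 + 2*u - (2*u + 1)*(6*u^2 - 4*u + 1) - 4)/(2*u^3 - 2*u^2 + u - 2)^2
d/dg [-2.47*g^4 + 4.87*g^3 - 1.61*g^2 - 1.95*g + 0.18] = -9.88*g^3 + 14.61*g^2 - 3.22*g - 1.95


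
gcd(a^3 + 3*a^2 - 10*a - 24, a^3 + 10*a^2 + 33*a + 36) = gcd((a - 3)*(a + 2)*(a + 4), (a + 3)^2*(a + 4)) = a + 4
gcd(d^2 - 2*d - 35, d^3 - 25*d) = d + 5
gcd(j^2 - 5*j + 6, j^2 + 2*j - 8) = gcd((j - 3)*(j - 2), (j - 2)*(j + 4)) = j - 2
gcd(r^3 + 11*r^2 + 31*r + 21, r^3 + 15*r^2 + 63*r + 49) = r^2 + 8*r + 7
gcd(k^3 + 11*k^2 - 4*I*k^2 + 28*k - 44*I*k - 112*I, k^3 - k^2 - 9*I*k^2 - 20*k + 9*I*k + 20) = k - 4*I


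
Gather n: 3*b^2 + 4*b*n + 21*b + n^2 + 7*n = 3*b^2 + 21*b + n^2 + n*(4*b + 7)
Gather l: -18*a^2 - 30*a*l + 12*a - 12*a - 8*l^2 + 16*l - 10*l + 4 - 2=-18*a^2 - 8*l^2 + l*(6 - 30*a) + 2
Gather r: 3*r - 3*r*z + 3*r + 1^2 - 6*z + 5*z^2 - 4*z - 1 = r*(6 - 3*z) + 5*z^2 - 10*z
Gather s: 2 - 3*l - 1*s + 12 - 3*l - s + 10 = -6*l - 2*s + 24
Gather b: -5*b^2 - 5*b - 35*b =-5*b^2 - 40*b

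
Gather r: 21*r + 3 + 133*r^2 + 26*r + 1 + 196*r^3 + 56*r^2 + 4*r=196*r^3 + 189*r^2 + 51*r + 4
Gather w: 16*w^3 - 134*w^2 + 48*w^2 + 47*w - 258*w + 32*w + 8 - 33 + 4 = 16*w^3 - 86*w^2 - 179*w - 21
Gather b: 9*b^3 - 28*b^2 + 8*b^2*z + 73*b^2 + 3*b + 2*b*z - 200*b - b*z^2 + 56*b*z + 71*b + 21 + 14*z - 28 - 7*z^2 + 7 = 9*b^3 + b^2*(8*z + 45) + b*(-z^2 + 58*z - 126) - 7*z^2 + 14*z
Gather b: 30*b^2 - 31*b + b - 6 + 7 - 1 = 30*b^2 - 30*b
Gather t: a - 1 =a - 1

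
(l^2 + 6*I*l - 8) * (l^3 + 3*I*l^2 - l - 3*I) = l^5 + 9*I*l^4 - 27*l^3 - 33*I*l^2 + 26*l + 24*I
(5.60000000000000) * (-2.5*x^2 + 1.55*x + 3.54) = -14.0*x^2 + 8.68*x + 19.824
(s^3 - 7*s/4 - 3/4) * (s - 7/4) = s^4 - 7*s^3/4 - 7*s^2/4 + 37*s/16 + 21/16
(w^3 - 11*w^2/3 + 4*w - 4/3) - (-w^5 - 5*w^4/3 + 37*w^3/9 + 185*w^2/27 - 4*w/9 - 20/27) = w^5 + 5*w^4/3 - 28*w^3/9 - 284*w^2/27 + 40*w/9 - 16/27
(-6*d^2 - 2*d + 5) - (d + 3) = -6*d^2 - 3*d + 2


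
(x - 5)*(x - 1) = x^2 - 6*x + 5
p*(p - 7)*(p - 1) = p^3 - 8*p^2 + 7*p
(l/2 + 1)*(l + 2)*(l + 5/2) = l^3/2 + 13*l^2/4 + 7*l + 5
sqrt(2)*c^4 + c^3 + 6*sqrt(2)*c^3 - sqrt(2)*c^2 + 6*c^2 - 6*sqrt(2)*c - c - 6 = (c - 1)*(c + 1)*(c + 6)*(sqrt(2)*c + 1)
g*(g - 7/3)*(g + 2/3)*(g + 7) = g^4 + 16*g^3/3 - 119*g^2/9 - 98*g/9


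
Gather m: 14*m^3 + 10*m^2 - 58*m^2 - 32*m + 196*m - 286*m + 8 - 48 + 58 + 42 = 14*m^3 - 48*m^2 - 122*m + 60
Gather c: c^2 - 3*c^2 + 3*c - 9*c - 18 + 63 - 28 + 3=-2*c^2 - 6*c + 20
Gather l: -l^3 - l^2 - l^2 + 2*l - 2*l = -l^3 - 2*l^2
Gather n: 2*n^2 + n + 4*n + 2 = 2*n^2 + 5*n + 2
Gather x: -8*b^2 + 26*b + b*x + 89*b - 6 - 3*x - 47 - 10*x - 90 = -8*b^2 + 115*b + x*(b - 13) - 143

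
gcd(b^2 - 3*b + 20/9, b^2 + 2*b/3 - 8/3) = b - 4/3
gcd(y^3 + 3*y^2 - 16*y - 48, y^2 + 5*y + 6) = y + 3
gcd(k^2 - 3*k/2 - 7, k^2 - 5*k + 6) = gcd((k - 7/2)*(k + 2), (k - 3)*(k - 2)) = 1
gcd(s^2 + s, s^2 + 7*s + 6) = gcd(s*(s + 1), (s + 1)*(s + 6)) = s + 1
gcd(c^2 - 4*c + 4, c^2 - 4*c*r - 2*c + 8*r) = c - 2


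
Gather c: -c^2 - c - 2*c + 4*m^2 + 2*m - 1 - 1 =-c^2 - 3*c + 4*m^2 + 2*m - 2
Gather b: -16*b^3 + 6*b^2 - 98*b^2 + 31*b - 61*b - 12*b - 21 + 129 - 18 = -16*b^3 - 92*b^2 - 42*b + 90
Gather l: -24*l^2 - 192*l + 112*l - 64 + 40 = -24*l^2 - 80*l - 24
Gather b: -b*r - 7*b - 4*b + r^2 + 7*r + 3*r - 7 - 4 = b*(-r - 11) + r^2 + 10*r - 11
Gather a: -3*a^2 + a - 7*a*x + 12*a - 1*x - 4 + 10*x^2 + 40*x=-3*a^2 + a*(13 - 7*x) + 10*x^2 + 39*x - 4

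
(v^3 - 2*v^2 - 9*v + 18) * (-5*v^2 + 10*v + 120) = -5*v^5 + 20*v^4 + 145*v^3 - 420*v^2 - 900*v + 2160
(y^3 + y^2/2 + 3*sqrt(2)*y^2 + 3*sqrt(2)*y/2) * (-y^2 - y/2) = -y^5 - 3*sqrt(2)*y^4 - y^4 - 3*sqrt(2)*y^3 - y^3/4 - 3*sqrt(2)*y^2/4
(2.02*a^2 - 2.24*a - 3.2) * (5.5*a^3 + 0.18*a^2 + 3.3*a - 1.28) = 11.11*a^5 - 11.9564*a^4 - 11.3372*a^3 - 10.5536*a^2 - 7.6928*a + 4.096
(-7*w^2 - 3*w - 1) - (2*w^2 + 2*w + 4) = -9*w^2 - 5*w - 5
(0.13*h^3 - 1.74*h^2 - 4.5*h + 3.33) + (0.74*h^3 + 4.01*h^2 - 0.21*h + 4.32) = 0.87*h^3 + 2.27*h^2 - 4.71*h + 7.65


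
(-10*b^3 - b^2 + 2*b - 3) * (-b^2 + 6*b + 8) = 10*b^5 - 59*b^4 - 88*b^3 + 7*b^2 - 2*b - 24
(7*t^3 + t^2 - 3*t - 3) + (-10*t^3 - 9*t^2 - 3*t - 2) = -3*t^3 - 8*t^2 - 6*t - 5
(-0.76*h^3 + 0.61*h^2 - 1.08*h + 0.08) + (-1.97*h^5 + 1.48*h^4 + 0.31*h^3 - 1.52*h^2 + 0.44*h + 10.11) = -1.97*h^5 + 1.48*h^4 - 0.45*h^3 - 0.91*h^2 - 0.64*h + 10.19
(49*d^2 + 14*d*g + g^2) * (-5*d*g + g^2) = -245*d^3*g - 21*d^2*g^2 + 9*d*g^3 + g^4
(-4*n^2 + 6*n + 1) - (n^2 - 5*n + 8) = -5*n^2 + 11*n - 7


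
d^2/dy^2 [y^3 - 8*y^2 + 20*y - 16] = 6*y - 16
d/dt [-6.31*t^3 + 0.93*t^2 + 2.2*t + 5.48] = -18.93*t^2 + 1.86*t + 2.2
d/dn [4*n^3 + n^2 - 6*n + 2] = 12*n^2 + 2*n - 6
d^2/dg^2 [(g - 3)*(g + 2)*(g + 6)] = 6*g + 10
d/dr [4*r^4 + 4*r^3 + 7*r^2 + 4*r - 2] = 16*r^3 + 12*r^2 + 14*r + 4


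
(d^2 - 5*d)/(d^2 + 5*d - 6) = d*(d - 5)/(d^2 + 5*d - 6)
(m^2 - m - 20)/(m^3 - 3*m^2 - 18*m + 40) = 1/(m - 2)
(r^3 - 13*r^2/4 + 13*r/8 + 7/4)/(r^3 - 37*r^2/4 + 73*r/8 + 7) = (r - 2)/(r - 8)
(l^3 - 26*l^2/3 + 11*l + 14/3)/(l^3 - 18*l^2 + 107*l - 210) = (3*l^2 - 5*l - 2)/(3*(l^2 - 11*l + 30))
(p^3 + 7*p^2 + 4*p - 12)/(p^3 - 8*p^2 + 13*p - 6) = (p^2 + 8*p + 12)/(p^2 - 7*p + 6)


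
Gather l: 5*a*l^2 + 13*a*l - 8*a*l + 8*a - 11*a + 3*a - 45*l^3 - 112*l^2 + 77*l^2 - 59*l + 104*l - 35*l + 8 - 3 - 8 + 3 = -45*l^3 + l^2*(5*a - 35) + l*(5*a + 10)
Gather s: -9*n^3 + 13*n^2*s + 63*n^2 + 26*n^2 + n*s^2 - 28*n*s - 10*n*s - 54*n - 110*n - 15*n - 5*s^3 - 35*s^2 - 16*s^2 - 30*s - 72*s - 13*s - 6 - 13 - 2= -9*n^3 + 89*n^2 - 179*n - 5*s^3 + s^2*(n - 51) + s*(13*n^2 - 38*n - 115) - 21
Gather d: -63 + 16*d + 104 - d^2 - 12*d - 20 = -d^2 + 4*d + 21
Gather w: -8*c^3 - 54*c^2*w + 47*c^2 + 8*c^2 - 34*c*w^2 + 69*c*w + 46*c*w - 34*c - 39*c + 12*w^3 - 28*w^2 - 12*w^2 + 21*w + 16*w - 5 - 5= -8*c^3 + 55*c^2 - 73*c + 12*w^3 + w^2*(-34*c - 40) + w*(-54*c^2 + 115*c + 37) - 10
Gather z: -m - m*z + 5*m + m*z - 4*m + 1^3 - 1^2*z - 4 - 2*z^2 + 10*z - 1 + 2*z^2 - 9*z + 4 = 0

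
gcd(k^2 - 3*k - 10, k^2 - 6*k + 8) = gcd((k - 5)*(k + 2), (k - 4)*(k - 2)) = 1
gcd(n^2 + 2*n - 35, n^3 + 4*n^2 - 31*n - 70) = n^2 + 2*n - 35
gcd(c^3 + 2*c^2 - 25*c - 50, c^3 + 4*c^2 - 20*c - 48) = c + 2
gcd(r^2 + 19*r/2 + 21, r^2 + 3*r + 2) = 1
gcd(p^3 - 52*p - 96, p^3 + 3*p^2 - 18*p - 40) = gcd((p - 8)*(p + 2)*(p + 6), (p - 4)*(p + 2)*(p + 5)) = p + 2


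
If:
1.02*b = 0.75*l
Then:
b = 0.735294117647059*l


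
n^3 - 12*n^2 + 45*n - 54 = (n - 6)*(n - 3)^2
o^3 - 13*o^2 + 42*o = o*(o - 7)*(o - 6)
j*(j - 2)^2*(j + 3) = j^4 - j^3 - 8*j^2 + 12*j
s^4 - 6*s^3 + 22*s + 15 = (s - 5)*(s - 3)*(s + 1)^2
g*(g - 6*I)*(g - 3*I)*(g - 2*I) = g^4 - 11*I*g^3 - 36*g^2 + 36*I*g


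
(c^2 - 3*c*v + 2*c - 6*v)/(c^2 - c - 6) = (c - 3*v)/(c - 3)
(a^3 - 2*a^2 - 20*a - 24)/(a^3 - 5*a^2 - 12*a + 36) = (a^2 + 4*a + 4)/(a^2 + a - 6)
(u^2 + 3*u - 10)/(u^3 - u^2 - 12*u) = (-u^2 - 3*u + 10)/(u*(-u^2 + u + 12))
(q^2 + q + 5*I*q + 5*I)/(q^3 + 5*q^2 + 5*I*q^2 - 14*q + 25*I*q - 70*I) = (q + 1)/(q^2 + 5*q - 14)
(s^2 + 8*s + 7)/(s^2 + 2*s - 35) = (s + 1)/(s - 5)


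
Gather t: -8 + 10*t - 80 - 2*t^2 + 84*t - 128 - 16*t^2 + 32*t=-18*t^2 + 126*t - 216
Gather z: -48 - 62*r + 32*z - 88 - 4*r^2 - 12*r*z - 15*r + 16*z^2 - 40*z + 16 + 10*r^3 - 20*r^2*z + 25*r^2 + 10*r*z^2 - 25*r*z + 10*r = 10*r^3 + 21*r^2 - 67*r + z^2*(10*r + 16) + z*(-20*r^2 - 37*r - 8) - 120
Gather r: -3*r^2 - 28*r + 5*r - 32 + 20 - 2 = -3*r^2 - 23*r - 14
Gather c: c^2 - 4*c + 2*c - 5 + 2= c^2 - 2*c - 3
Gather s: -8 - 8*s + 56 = 48 - 8*s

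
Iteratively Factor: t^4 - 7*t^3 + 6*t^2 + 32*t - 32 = (t - 4)*(t^3 - 3*t^2 - 6*t + 8) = (t - 4)^2*(t^2 + t - 2) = (t - 4)^2*(t + 2)*(t - 1)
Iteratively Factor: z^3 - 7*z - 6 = (z - 3)*(z^2 + 3*z + 2) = (z - 3)*(z + 1)*(z + 2)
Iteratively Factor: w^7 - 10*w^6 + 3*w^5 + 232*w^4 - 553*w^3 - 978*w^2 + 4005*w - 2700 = (w + 3)*(w^6 - 13*w^5 + 42*w^4 + 106*w^3 - 871*w^2 + 1635*w - 900) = (w - 5)*(w + 3)*(w^5 - 8*w^4 + 2*w^3 + 116*w^2 - 291*w + 180) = (w - 5)*(w + 3)*(w + 4)*(w^4 - 12*w^3 + 50*w^2 - 84*w + 45) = (w - 5)*(w - 3)*(w + 3)*(w + 4)*(w^3 - 9*w^2 + 23*w - 15) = (w - 5)*(w - 3)*(w - 1)*(w + 3)*(w + 4)*(w^2 - 8*w + 15) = (w - 5)*(w - 3)^2*(w - 1)*(w + 3)*(w + 4)*(w - 5)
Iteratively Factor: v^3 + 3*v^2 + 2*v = (v + 1)*(v^2 + 2*v) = v*(v + 1)*(v + 2)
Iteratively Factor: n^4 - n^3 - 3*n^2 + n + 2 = (n + 1)*(n^3 - 2*n^2 - n + 2) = (n - 2)*(n + 1)*(n^2 - 1) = (n - 2)*(n - 1)*(n + 1)*(n + 1)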